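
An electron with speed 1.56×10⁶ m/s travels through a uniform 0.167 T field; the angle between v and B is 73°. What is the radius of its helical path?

r ≈ 5.08×10⁻⁵ m

v⊥ = v sinθ = 1.56×10⁶·sin73° ≈ 1.492×10⁶ m/s.
r = m v⊥/(|q|B) = (9.109×10⁻³¹)(1.492×10⁶)/((1.602×10⁻¹⁹)(0.167)) ≈ 5.08×10⁻⁵ m.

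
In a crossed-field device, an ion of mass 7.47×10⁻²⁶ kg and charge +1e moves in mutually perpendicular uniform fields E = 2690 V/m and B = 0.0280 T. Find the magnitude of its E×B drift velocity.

v_d ≈ 9.61×10⁴ m/s

The steady drift has the magnetic force balancing the electric force, so v_d = E/B.
v_d = 2690/0.0280 = 9.61×10⁴ m/s.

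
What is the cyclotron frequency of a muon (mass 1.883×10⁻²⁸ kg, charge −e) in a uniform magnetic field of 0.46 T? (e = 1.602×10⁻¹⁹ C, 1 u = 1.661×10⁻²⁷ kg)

f = |q|B/(2πm).
f = (1.602×10⁻¹⁹)(0.46)/(2π·1.883×10⁻²⁸) ≈ 6.2×10⁷ Hz.

f ≈ 6.2×10⁷ Hz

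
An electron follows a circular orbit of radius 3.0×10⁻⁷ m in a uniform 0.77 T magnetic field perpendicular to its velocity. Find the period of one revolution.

The cyclotron period depends only on m, q, B: T = 2πm/(|q|B).
T = 2π(9.109×10⁻³¹)/((1.602×10⁻¹⁹)(0.77)) ≈ 4.6×10⁻¹¹ s.

T ≈ 4.6×10⁻¹¹ s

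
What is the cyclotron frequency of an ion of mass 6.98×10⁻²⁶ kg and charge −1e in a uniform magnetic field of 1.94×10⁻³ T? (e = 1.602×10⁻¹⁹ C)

f ≈ 709 Hz

f = |q|B/(2πm).
f = (1.602×10⁻¹⁹)(1.94×10⁻³)/(2π·6.98×10⁻²⁶) ≈ 709 Hz.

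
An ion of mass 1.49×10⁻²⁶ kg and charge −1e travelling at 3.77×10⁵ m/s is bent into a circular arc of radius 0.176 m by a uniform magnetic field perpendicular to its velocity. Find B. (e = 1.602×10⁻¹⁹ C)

From |q|vB = mv²/r, B = mv/(|q|r).
B = (1.49×10⁻²⁶)(3.77×10⁵)/((1.602×10⁻¹⁹)(0.176)) ≈ 0.199 T.

B ≈ 0.199 T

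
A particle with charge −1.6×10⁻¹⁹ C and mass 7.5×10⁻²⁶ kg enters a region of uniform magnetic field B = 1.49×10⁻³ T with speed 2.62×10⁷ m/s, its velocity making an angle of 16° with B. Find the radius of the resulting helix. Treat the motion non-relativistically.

v⊥ = v sinθ = 2.62×10⁷·sin16° ≈ 7.222×10⁶ m/s.
r = m v⊥/(|q|B) = (7.5×10⁻²⁶)(7.222×10⁶)/((1.6×10⁻¹⁹)(1.49×10⁻³)) ≈ 2270 m.

r ≈ 2270 m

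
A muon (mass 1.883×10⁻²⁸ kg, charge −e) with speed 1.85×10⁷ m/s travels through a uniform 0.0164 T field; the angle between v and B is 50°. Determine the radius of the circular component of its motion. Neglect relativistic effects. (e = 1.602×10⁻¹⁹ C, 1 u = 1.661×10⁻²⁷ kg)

r ≈ 1.02 m

v⊥ = v sinθ = 1.85×10⁷·sin50° ≈ 1.417×10⁷ m/s.
r = m v⊥/(|q|B) = (1.883×10⁻²⁸)(1.417×10⁷)/((1.602×10⁻¹⁹)(0.0164)) ≈ 1.02 m.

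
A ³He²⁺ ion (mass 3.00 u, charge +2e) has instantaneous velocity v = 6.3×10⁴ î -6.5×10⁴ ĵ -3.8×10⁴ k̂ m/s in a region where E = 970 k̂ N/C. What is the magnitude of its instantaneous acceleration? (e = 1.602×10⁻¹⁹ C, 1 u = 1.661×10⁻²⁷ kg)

|a| ≈ 6.24×10¹⁰ m/s²

Only an electric field acts, so F = qE = (3.204×10⁻¹⁹ C)·(0, 0, 970) = (0, 0, 3.11×10⁻¹⁶) N.
|a| = |F|/m = 3.108×10⁻¹⁶/4.983×10⁻²⁷ ≈ 6.24×10¹⁰ m/s².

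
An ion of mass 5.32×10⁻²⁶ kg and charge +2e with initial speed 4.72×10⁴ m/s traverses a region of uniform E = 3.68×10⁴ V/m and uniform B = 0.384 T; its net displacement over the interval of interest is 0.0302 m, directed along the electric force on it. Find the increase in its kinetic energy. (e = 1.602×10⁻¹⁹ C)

ΔKE ≈ 3.56×10⁻¹⁶ J

The magnetic force is always ⟂ v and does no work; only the electric force changes KE.
ΔKE = F_E · d = |q|E d = (3.204×10⁻¹⁹)(3.68×10⁴)(0.0302) ≈ 3.56×10⁻¹⁶ J.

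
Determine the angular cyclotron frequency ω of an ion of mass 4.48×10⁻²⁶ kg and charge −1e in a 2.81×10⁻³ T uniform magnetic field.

ω ≈ 1.00×10⁴ rad/s

ω = |q|B/m.
ω = (1.602×10⁻¹⁹)(2.81×10⁻³)/4.48×10⁻²⁶ ≈ 1.00×10⁴ rad/s.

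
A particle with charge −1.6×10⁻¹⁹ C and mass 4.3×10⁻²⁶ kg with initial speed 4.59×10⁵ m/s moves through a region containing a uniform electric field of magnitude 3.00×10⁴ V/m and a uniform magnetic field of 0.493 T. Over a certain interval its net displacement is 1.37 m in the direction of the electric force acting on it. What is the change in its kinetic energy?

The magnetic force is always ⟂ v and does no work; only the electric force changes KE.
ΔKE = F_E · d = |q|E d = (1.6×10⁻¹⁹)(3.00×10⁴)(1.37) ≈ 6.58×10⁻¹⁵ J.

ΔKE ≈ 6.58×10⁻¹⁵ J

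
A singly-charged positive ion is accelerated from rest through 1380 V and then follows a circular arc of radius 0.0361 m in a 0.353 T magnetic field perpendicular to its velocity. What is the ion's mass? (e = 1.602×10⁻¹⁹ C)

Combine |q|V = ½mv² and r = mv/(|q|B): eliminate v to get m = qB²r²/(2V).
m = (1.602×10⁻¹⁹)(0.353)²(0.0361)²/(2·1380) ≈ 9.43×10⁻²⁷ kg.

m ≈ 9.43×10⁻²⁷ kg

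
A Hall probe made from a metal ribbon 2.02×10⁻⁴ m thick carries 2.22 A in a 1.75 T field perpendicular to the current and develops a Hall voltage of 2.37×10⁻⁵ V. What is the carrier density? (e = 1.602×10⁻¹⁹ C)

From V_H = IB/(n e t), n = IB/(V_H e t).
n = (2.22)(1.75)/((2.37×10⁻⁵)(1.602×10⁻¹⁹)(2.02×10⁻⁴)) ≈ 5.07×10²⁷ m⁻³.

n ≈ 5.07×10²⁷ m⁻³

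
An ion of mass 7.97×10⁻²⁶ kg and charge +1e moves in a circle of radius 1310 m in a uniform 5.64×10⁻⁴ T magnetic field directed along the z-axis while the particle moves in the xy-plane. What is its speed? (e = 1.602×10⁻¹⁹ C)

v ≈ 1.49×10⁶ m/s

From |q|vB = mv²/r, v = |q|Br/m.
v = (1.602×10⁻¹⁹)(5.64×10⁻⁴)(1310)/7.97×10⁻²⁶ ≈ 1.49×10⁶ m/s.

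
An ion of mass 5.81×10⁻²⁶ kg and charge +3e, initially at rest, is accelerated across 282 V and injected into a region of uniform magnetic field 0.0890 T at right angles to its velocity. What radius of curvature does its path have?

Acceleration: |q|V = ½mv² ⇒ v = √(2|q|V/m) = √(2·4.806×10⁻¹⁹·282/5.81×10⁻²⁶) ≈ 6.830×10⁴ m/s.
In the field: r = mv/(|q|B) = (5.81×10⁻²⁶)(6.830×10⁴)/((4.806×10⁻¹⁹)(0.0890)) ≈ 0.0928 m.

r ≈ 0.0928 m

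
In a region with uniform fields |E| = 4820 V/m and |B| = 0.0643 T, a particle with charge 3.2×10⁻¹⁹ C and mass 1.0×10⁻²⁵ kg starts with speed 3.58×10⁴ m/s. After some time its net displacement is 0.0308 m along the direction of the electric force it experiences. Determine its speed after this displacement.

v_f ≈ 4.72×10⁴ m/s

B does no work; ΔKE = |q|E d.
½mv_f² = ½mv₀² + |q|Ed = ½(1.0×10⁻²⁵)(3.58×10⁴)² + (3.2×10⁻¹⁹)(4820)(0.0308) ≈ 6.408×10⁻¹⁷ J + 4.751×10⁻¹⁷ J ≈ 1.116×10⁻¹⁶ J.
v_f = √(2·1.116×10⁻¹⁶/1.0×10⁻²⁵) ≈ 4.72×10⁴ m/s.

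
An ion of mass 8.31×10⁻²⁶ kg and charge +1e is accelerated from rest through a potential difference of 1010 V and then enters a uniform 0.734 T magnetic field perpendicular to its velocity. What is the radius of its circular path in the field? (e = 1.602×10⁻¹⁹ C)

r ≈ 0.0441 m

Acceleration: |q|V = ½mv² ⇒ v = √(2|q|V/m) = √(2·1.602×10⁻¹⁹·1010/8.31×10⁻²⁶) ≈ 6.240×10⁴ m/s.
In the field: r = mv/(|q|B) = (8.31×10⁻²⁶)(6.240×10⁴)/((1.602×10⁻¹⁹)(0.734)) ≈ 0.0441 m.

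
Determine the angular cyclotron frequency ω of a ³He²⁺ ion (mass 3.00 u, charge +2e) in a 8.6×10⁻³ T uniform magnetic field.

ω = |q|B/m.
ω = (3.204×10⁻¹⁹)(8.6×10⁻³)/4.983×10⁻²⁷ ≈ 5.5×10⁵ rad/s.

ω ≈ 5.5×10⁵ rad/s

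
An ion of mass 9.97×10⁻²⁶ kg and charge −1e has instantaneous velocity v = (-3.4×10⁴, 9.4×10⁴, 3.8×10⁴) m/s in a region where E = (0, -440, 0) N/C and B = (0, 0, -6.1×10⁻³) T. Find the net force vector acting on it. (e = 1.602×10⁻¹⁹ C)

F ≈ (9.19×10⁻¹⁷, 1.04×10⁻¹⁶, 0) N

v×B = (-573, -207, 0) N/C.
E + v×B = (-573, -647, 0) N/C.
F = q(E + v×B) = (−1.602×10⁻¹⁹ C)·(-573, -647, 0) = (9.19×10⁻¹⁷, 1.04×10⁻¹⁶, 0) N.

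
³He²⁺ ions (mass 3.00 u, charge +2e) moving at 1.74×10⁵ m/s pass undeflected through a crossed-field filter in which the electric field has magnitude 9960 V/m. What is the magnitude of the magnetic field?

B = 0.0572 T

Balance of forces in the selector: qE = qvB ⇒ B = E/v.
B = 9960/1.74×10⁵ = 0.0572 T.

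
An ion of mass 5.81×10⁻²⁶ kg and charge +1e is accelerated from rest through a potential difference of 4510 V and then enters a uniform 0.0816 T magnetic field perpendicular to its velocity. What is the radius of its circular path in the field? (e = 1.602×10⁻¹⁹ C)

Acceleration: |q|V = ½mv² ⇒ v = √(2|q|V/m) = √(2·1.602×10⁻¹⁹·4510/5.81×10⁻²⁶) ≈ 1.577×10⁵ m/s.
In the field: r = mv/(|q|B) = (5.81×10⁻²⁶)(1.577×10⁵)/((1.602×10⁻¹⁹)(0.0816)) ≈ 0.701 m.

r ≈ 0.701 m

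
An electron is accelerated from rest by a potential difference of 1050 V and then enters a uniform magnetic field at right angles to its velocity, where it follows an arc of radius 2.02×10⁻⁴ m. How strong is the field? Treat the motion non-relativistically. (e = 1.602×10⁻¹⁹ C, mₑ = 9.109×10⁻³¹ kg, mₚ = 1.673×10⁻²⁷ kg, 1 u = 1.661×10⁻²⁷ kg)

v = √(2|q|V/m) = √(2·1.602×10⁻¹⁹·1050/9.109×10⁻³¹) ≈ 1.922×10⁷ m/s.
B = mv/(|q|r) = (9.109×10⁻³¹)(1.922×10⁷)/((1.602×10⁻¹⁹)(2.02×10⁻⁴)) ≈ 0.541 T.

B ≈ 0.541 T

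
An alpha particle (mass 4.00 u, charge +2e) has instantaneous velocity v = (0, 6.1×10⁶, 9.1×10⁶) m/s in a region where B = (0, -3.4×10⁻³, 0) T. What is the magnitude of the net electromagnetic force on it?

|F| ≈ 9.91×10⁻¹⁵ N

v×B = (3.09×10⁴, 0, 0) N/C.
F = q v×B = (3.204×10⁻¹⁹ C)·(3.09×10⁴, 0, 0) = (9.91×10⁻¹⁵, 0, 0) N.
|F| = 9.91×10⁻¹⁵ N.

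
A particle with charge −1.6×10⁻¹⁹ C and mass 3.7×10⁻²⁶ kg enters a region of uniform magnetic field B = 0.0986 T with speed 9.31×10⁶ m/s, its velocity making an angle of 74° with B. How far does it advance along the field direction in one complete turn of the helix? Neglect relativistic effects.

v∥ = v cosθ = 9.31×10⁶·cos74° ≈ 2.566×10⁶ m/s.
T = 2πm/(|q|B) = 2π(3.7×10⁻²⁶)/((1.6×10⁻¹⁹)(0.0986)) ≈ 1.474×10⁻⁵ s.
pitch = v∥ T = (2.566×10⁶)(1.474×10⁻⁵) ≈ 37.8 m.

p ≈ 37.8 m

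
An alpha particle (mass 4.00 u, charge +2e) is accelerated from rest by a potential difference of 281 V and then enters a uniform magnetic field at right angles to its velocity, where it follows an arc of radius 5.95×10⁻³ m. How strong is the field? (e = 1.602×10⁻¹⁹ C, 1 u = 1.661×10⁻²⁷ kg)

B ≈ 0.574 T

v = √(2|q|V/m) = √(2·3.204×10⁻¹⁹·281/6.644×10⁻²⁷) ≈ 1.646×10⁵ m/s.
B = mv/(|q|r) = (6.644×10⁻²⁷)(1.646×10⁵)/((3.204×10⁻¹⁹)(5.95×10⁻³)) ≈ 0.574 T.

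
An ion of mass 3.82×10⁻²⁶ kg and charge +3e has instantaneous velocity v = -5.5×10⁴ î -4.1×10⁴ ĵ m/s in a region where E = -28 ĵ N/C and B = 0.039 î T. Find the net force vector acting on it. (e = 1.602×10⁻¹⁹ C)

v×B = (0, 0, 1600) N/C.
E + v×B = (0, -28.0, 1600) N/C.
F = q(E + v×B) = (4.806×10⁻¹⁹ C)·(0, -28.0, 1600) = (0, -1.35×10⁻¹⁷, 7.68×10⁻¹⁶) N.

F ≈ (0, -1.35×10⁻¹⁷, 7.68×10⁻¹⁶) N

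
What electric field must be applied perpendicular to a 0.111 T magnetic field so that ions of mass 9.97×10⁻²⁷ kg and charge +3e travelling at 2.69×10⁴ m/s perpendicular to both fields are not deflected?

For straight-line motion qE = qvB, so E = vB.
E = 2.69×10⁴ × 0.111 = 2990 V/m.

E = 2990 V/m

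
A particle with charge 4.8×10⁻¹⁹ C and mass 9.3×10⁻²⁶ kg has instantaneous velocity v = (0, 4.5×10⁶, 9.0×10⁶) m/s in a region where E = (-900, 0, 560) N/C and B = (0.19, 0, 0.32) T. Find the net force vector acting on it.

F ≈ (6.91×10⁻¹³, 8.21×10⁻¹³, -4.10×10⁻¹³) N

v×B = (1.44×10⁶, 1.71×10⁶, -8.55×10⁵) N/C.
E + v×B = (1.44×10⁶, 1.71×10⁶, -8.54×10⁵) N/C.
F = q(E + v×B) = (4.8×10⁻¹⁹ C)·(1.44×10⁶, 1.71×10⁶, -8.54×10⁵) = (6.91×10⁻¹³, 8.21×10⁻¹³, -4.10×10⁻¹³) N.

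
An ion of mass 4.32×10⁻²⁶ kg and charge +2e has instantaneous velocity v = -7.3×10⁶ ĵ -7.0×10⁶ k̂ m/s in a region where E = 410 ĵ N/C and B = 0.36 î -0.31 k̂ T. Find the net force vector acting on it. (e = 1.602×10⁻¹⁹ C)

F ≈ (7.25×10⁻¹³, -8.07×10⁻¹³, 8.42×10⁻¹³) N

v×B = (2.26×10⁶, -2.52×10⁶, 2.63×10⁶) N/C.
E + v×B = (2.26×10⁶, -2.52×10⁶, 2.63×10⁶) N/C.
F = q(E + v×B) = (3.204×10⁻¹⁹ C)·(2.26×10⁶, -2.52×10⁶, 2.63×10⁶) = (7.25×10⁻¹³, -8.07×10⁻¹³, 8.42×10⁻¹³) N.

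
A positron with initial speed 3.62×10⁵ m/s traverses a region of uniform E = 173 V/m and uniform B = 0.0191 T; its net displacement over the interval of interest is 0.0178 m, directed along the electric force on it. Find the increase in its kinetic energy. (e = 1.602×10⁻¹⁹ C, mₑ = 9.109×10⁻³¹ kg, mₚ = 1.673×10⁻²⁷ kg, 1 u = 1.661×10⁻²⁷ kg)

The magnetic force is always ⟂ v and does no work; only the electric force changes KE.
ΔKE = F_E · d = |q|E d = (1.602×10⁻¹⁹)(173)(0.0178) ≈ 4.93×10⁻¹⁹ J.

ΔKE ≈ 4.93×10⁻¹⁹ J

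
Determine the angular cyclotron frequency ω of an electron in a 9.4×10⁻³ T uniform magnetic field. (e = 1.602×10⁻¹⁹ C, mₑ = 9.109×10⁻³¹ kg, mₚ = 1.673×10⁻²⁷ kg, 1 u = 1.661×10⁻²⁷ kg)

ω ≈ 1.7×10⁹ rad/s

ω = |q|B/m.
ω = (1.602×10⁻¹⁹)(9.4×10⁻³)/9.109×10⁻³¹ ≈ 1.7×10⁹ rad/s.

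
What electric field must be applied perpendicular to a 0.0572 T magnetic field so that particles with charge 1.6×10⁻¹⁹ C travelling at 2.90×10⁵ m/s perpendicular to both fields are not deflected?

For straight-line motion qE = qvB, so E = vB.
E = 2.90×10⁵ × 0.0572 = 1.66×10⁴ V/m.

E = 1.66×10⁴ V/m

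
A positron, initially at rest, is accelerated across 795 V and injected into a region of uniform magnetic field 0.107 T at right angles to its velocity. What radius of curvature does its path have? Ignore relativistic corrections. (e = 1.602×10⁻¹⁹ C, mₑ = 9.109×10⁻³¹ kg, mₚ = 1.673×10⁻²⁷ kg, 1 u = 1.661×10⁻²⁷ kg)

Acceleration: |q|V = ½mv² ⇒ v = √(2|q|V/m) = √(2·1.602×10⁻¹⁹·795/9.109×10⁻³¹) ≈ 1.672×10⁷ m/s.
In the field: r = mv/(|q|B) = (9.109×10⁻³¹)(1.672×10⁷)/((1.602×10⁻¹⁹)(0.107)) ≈ 8.89×10⁻⁴ m.

r ≈ 8.89×10⁻⁴ m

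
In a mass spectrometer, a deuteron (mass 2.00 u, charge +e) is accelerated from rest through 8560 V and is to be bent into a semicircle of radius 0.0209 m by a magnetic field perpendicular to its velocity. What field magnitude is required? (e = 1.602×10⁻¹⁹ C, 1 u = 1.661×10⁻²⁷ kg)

B ≈ 0.902 T

v = √(2|q|V/m) = √(2·1.602×10⁻¹⁹·8560/3.322×10⁻²⁷) ≈ 9.086×10⁵ m/s.
B = mv/(|q|r) = (3.322×10⁻²⁷)(9.086×10⁵)/((1.602×10⁻¹⁹)(0.0209)) ≈ 0.902 T.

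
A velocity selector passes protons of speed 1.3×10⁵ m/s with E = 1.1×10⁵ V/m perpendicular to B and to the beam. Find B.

Balance of forces in the selector: qE = qvB ⇒ B = E/v.
B = 1.1×10⁵/1.3×10⁵ = 0.85 T.

B = 0.85 T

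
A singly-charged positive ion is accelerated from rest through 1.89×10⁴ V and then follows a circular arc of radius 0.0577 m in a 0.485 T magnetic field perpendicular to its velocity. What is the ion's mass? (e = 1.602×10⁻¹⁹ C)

m ≈ 3.32×10⁻²⁷ kg

Combine |q|V = ½mv² and r = mv/(|q|B): eliminate v to get m = qB²r²/(2V).
m = (1.602×10⁻¹⁹)(0.485)²(0.0577)²/(2·1.89×10⁴) ≈ 3.32×10⁻²⁷ kg.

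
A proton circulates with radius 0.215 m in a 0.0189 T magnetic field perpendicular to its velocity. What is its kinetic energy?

KE ≈ 791 eV

v = |q|Br/m, then KE = ½mv² = (qBr)²/(2m).
v = (1.602×10⁻¹⁹)(0.0189)(0.215)/1.673×10⁻²⁷ ≈ 3.891×10⁵ m/s.
KE = ½(1.673×10⁻²⁷)(3.891×10⁵)² ≈ 1.27×10⁻¹⁶ J = 791 eV.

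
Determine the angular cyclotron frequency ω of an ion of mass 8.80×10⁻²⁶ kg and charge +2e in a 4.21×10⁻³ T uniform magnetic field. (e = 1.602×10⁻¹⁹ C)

ω = |q|B/m.
ω = (3.204×10⁻¹⁹)(4.21×10⁻³)/8.80×10⁻²⁶ ≈ 1.53×10⁴ rad/s.

ω ≈ 1.53×10⁴ rad/s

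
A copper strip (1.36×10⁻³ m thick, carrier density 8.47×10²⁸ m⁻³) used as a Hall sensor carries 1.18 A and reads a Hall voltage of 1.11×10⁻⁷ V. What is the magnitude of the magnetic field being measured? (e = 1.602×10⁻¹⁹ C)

From V_H = IB/(n e t), B = V_H n e t / I.
B = (1.11×10⁻⁷)(8.47×10²⁸)(1.602×10⁻¹⁹)(1.36×10⁻³)/1.18 ≈ 1.74 T.

B ≈ 1.74 T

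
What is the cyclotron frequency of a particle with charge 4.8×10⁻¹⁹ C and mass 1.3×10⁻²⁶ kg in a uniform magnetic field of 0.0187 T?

f = |q|B/(2πm).
f = (4.8×10⁻¹⁹)(0.0187)/(2π·1.3×10⁻²⁶) ≈ 1.10×10⁵ Hz.

f ≈ 1.10×10⁵ Hz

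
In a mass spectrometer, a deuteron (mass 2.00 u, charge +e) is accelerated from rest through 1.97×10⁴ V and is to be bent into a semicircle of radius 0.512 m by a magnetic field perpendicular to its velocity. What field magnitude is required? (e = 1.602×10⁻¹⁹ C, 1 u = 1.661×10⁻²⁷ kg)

v = √(2|q|V/m) = √(2·1.602×10⁻¹⁹·1.97×10⁴/3.322×10⁻²⁷) ≈ 1.378×10⁶ m/s.
B = mv/(|q|r) = (3.322×10⁻²⁷)(1.378×10⁶)/((1.602×10⁻¹⁹)(0.512)) ≈ 0.0558 T.

B ≈ 0.0558 T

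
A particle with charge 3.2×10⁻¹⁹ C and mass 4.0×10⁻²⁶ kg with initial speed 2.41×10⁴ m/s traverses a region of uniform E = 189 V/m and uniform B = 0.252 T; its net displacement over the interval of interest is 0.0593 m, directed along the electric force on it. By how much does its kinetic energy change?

The magnetic force is always ⟂ v and does no work; only the electric force changes KE.
ΔKE = F_E · d = |q|E d = (3.2×10⁻¹⁹)(189)(0.0593) ≈ 3.59×10⁻¹⁸ J.

ΔKE ≈ 3.59×10⁻¹⁸ J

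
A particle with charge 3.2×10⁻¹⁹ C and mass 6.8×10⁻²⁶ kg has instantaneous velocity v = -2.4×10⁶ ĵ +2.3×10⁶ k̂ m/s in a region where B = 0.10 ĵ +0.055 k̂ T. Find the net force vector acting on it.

v×B = (-3.62×10⁵, 0, 0) N/C.
F = q v×B = (3.2×10⁻¹⁹ C)·(-3.62×10⁵, 0, 0) = (-1.16×10⁻¹³, 0, 0) N.

F ≈ (-1.16×10⁻¹³, 0, 0) N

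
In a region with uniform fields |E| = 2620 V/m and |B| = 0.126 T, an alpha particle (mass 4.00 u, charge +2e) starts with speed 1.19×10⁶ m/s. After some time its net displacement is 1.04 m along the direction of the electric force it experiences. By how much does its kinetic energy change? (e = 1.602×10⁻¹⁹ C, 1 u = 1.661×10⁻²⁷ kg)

ΔKE ≈ 8.73×10⁻¹⁶ J

The magnetic force is always ⟂ v and does no work; only the electric force changes KE.
ΔKE = F_E · d = |q|E d = (3.204×10⁻¹⁹)(2620)(1.04) ≈ 8.73×10⁻¹⁶ J.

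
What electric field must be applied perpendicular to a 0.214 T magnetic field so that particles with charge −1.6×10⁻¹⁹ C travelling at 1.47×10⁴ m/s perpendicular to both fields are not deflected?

For straight-line motion qE = qvB, so E = vB.
E = 1.47×10⁴ × 0.214 = 3150 V/m.

E = 3150 V/m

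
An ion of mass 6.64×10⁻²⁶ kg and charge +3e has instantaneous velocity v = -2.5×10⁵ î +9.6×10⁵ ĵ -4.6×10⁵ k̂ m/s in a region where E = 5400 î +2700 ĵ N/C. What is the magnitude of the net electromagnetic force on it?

|F| ≈ 2.90×10⁻¹⁵ N

Only an electric field acts, so F = qE = (4.806×10⁻¹⁹ C)·(5400, 2700, 0) = (2.60×10⁻¹⁵, 1.30×10⁻¹⁵, 0) N.
|F| = 2.90×10⁻¹⁵ N.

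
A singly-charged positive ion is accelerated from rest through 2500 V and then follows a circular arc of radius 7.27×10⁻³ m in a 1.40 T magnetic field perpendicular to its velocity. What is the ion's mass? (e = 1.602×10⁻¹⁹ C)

Combine |q|V = ½mv² and r = mv/(|q|B): eliminate v to get m = qB²r²/(2V).
m = (1.602×10⁻¹⁹)(1.40)²(7.27×10⁻³)²/(2·2500) ≈ 3.32×10⁻²⁷ kg.

m ≈ 3.32×10⁻²⁷ kg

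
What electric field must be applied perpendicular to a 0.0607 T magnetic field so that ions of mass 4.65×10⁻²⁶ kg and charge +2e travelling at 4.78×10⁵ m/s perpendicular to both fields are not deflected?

For straight-line motion qE = qvB, so E = vB.
E = 4.78×10⁵ × 0.0607 = 2.90×10⁴ V/m.

E = 2.90×10⁴ V/m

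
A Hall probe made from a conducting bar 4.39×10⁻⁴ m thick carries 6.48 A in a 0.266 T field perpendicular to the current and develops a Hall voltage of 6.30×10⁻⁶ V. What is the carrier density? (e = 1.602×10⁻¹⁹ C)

n ≈ 3.89×10²⁷ m⁻³

From V_H = IB/(n e t), n = IB/(V_H e t).
n = (6.48)(0.266)/((6.30×10⁻⁶)(1.602×10⁻¹⁹)(4.39×10⁻⁴)) ≈ 3.89×10²⁷ m⁻³.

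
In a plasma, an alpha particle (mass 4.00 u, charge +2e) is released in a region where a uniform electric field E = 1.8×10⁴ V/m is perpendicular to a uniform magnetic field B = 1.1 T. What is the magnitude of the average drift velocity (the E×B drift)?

In crossed fields the guiding centre drifts at v_d = |E×B|/B² = E/B, independent of charge and mass.
v_d = 1.8×10⁴/1.1 = 1.6×10⁴ m/s.

v_d ≈ 1.6×10⁴ m/s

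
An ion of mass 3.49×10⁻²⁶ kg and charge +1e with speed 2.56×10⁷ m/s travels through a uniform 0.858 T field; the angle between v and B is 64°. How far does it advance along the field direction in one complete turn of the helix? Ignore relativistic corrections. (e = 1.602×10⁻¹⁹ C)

v∥ = v cosθ = 2.56×10⁷·cos64° ≈ 1.122×10⁷ m/s.
T = 2πm/(|q|B) = 2π(3.49×10⁻²⁶)/((1.602×10⁻¹⁹)(0.858)) ≈ 1.595×10⁻⁶ s.
pitch = v∥ T = (1.122×10⁷)(1.595×10⁻⁶) ≈ 17.9 m.

p ≈ 17.9 m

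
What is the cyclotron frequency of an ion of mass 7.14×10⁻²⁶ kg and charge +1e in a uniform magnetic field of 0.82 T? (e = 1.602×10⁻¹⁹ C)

f ≈ 2.9×10⁵ Hz

f = |q|B/(2πm).
f = (1.602×10⁻¹⁹)(0.82)/(2π·7.14×10⁻²⁶) ≈ 2.9×10⁵ Hz.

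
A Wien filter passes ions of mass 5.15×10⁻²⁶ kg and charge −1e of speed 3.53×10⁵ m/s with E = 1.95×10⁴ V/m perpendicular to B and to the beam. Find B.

B = 0.0552 T

Balance of forces in the selector: qE = qvB ⇒ B = E/v.
B = 1.95×10⁴/3.53×10⁵ = 0.0552 T.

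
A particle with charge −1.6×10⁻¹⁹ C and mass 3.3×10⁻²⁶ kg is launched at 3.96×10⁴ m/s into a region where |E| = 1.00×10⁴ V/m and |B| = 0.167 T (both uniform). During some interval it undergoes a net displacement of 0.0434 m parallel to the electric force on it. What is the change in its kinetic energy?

The magnetic force is always ⟂ v and does no work; only the electric force changes KE.
ΔKE = F_E · d = |q|E d = (1.6×10⁻¹⁹)(1.00×10⁴)(0.0434) ≈ 6.94×10⁻¹⁷ J.

ΔKE ≈ 6.94×10⁻¹⁷ J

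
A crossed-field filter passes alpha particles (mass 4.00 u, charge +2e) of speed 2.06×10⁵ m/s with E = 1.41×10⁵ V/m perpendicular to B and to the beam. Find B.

B = 0.684 T

Balance of forces in the selector: qE = qvB ⇒ B = E/v.
B = 1.41×10⁵/2.06×10⁵ = 0.684 T.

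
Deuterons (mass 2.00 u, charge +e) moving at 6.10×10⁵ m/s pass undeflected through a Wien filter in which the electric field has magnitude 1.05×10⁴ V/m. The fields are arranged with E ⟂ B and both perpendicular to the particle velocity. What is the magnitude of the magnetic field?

B = 0.0172 T

Balance of forces in the selector: qE = qvB ⇒ B = E/v.
B = 1.05×10⁴/6.10×10⁵ = 0.0172 T.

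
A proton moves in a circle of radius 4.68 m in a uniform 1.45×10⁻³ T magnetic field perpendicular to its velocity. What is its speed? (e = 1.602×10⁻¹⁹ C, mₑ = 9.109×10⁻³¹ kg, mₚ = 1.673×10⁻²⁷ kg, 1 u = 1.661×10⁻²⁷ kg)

v ≈ 6.50×10⁵ m/s

From |q|vB = mv²/r, v = |q|Br/m.
v = (1.602×10⁻¹⁹)(1.45×10⁻³)(4.68)/1.673×10⁻²⁷ ≈ 6.50×10⁵ m/s.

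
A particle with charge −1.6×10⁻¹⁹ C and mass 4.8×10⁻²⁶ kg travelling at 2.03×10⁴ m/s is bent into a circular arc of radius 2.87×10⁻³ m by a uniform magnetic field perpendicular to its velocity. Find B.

B ≈ 2.12 T

From |q|vB = mv²/r, B = mv/(|q|r).
B = (4.8×10⁻²⁶)(2.03×10⁴)/((1.6×10⁻¹⁹)(2.87×10⁻³)) ≈ 2.12 T.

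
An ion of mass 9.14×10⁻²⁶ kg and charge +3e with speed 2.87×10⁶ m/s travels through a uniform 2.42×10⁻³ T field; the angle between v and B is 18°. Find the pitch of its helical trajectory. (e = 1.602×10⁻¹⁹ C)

v∥ = v cosθ = 2.87×10⁶·cos18° ≈ 2.730×10⁶ m/s.
T = 2πm/(|q|B) = 2π(9.14×10⁻²⁶)/((4.806×10⁻¹⁹)(2.42×10⁻³)) ≈ 4.938×10⁻⁴ s.
pitch = v∥ T = (2.730×10⁶)(4.938×10⁻⁴) ≈ 1350 m.

p ≈ 1350 m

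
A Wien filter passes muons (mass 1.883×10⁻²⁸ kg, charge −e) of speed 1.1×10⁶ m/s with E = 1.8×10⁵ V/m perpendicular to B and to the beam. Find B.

Balance of forces in the selector: qE = qvB ⇒ B = E/v.
B = 1.8×10⁵/1.1×10⁶ = 0.16 T.

B = 0.16 T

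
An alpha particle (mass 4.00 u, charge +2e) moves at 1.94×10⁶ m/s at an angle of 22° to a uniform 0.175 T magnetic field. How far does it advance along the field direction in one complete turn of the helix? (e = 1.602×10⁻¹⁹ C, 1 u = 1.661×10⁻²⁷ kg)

p ≈ 1.34 m

v∥ = v cosθ = 1.94×10⁶·cos22° ≈ 1.799×10⁶ m/s.
T = 2πm/(|q|B) = 2π(6.644×10⁻²⁷)/((3.204×10⁻¹⁹)(0.175)) ≈ 7.445×10⁻⁷ s.
pitch = v∥ T = (1.799×10⁶)(7.445×10⁻⁷) ≈ 1.34 m.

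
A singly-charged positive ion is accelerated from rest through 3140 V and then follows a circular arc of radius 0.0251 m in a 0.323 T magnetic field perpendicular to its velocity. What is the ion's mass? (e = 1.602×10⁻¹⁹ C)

m ≈ 1.68×10⁻²⁷ kg

Combine |q|V = ½mv² and r = mv/(|q|B): eliminate v to get m = qB²r²/(2V).
m = (1.602×10⁻¹⁹)(0.323)²(0.0251)²/(2·3140) ≈ 1.68×10⁻²⁷ kg.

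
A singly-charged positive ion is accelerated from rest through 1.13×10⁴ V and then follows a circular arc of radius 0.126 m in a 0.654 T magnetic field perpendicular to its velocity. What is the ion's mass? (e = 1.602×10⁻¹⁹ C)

m ≈ 4.81×10⁻²⁶ kg

Combine |q|V = ½mv² and r = mv/(|q|B): eliminate v to get m = qB²r²/(2V).
m = (1.602×10⁻¹⁹)(0.654)²(0.126)²/(2·1.13×10⁴) ≈ 4.81×10⁻²⁶ kg.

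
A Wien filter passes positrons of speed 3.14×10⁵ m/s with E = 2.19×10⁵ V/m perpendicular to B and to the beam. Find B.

Balance of forces in the selector: qE = qvB ⇒ B = E/v.
B = 2.19×10⁵/3.14×10⁵ = 0.697 T.

B = 0.697 T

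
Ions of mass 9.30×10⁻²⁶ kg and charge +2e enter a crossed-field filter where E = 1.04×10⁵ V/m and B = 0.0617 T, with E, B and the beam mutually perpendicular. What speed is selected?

v = 1.69×10⁶ m/s

Straight-line motion ⇒ electric and magnetic forces cancel, so E = vB.
v = E/B = 1.04×10⁵/0.0617 = 1.69×10⁶ m/s.
The result is independent of the particle's charge and mass.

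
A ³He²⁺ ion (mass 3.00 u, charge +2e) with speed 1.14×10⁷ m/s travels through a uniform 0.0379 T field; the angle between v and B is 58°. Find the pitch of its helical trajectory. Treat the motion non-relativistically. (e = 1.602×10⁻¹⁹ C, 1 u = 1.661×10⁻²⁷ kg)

p ≈ 15.6 m

v∥ = v cosθ = 1.14×10⁷·cos58° ≈ 6.041×10⁶ m/s.
T = 2πm/(|q|B) = 2π(4.983×10⁻²⁷)/((3.204×10⁻¹⁹)(0.0379)) ≈ 2.578×10⁻⁶ s.
pitch = v∥ T = (6.041×10⁶)(2.578×10⁻⁶) ≈ 15.6 m.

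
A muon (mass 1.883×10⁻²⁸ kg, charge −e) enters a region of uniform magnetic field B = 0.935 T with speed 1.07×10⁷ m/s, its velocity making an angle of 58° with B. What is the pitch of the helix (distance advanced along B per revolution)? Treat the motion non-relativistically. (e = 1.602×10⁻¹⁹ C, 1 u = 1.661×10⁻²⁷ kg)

p ≈ 0.0448 m

v∥ = v cosθ = 1.07×10⁷·cos58° ≈ 5.670×10⁶ m/s.
T = 2πm/(|q|B) = 2π(1.883×10⁻²⁸)/((1.602×10⁻¹⁹)(0.935)) ≈ 7.899×10⁻⁹ s.
pitch = v∥ T = (5.670×10⁶)(7.899×10⁻⁹) ≈ 0.0448 m.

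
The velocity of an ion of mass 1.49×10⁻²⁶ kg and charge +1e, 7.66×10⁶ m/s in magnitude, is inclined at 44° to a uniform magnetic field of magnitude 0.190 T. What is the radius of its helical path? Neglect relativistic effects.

v⊥ = v sinθ = 7.66×10⁶·sin44° ≈ 5.321×10⁶ m/s.
r = m v⊥/(|q|B) = (1.49×10⁻²⁶)(5.321×10⁶)/((1.602×10⁻¹⁹)(0.190)) ≈ 2.60 m.

r ≈ 2.60 m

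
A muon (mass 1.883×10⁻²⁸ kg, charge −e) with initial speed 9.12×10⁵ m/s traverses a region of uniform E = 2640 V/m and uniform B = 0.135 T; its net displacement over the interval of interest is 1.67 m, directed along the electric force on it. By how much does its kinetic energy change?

The magnetic force is always ⟂ v and does no work; only the electric force changes KE.
ΔKE = F_E · d = |q|E d = (1.602×10⁻¹⁹)(2640)(1.67) ≈ 7.06×10⁻¹⁶ J.

ΔKE ≈ 7.06×10⁻¹⁶ J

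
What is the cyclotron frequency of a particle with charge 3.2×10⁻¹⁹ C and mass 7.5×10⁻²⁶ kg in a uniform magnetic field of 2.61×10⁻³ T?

f = |q|B/(2πm).
f = (3.2×10⁻¹⁹)(2.61×10⁻³)/(2π·7.5×10⁻²⁶) ≈ 1770 Hz.

f ≈ 1770 Hz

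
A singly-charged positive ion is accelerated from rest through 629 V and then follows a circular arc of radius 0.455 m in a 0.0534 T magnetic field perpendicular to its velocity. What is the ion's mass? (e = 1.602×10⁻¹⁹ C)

Combine |q|V = ½mv² and r = mv/(|q|B): eliminate v to get m = qB²r²/(2V).
m = (1.602×10⁻¹⁹)(0.0534)²(0.455)²/(2·629) ≈ 7.52×10⁻²⁶ kg.

m ≈ 7.52×10⁻²⁶ kg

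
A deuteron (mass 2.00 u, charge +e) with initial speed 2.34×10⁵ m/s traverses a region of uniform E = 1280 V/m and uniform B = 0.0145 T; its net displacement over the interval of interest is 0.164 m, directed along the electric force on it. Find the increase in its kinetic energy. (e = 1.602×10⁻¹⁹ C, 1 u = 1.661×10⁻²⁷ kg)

The magnetic force is always ⟂ v and does no work; only the electric force changes KE.
ΔKE = F_E · d = |q|E d = (1.602×10⁻¹⁹)(1280)(0.164) ≈ 3.36×10⁻¹⁷ J.

ΔKE ≈ 3.36×10⁻¹⁷ J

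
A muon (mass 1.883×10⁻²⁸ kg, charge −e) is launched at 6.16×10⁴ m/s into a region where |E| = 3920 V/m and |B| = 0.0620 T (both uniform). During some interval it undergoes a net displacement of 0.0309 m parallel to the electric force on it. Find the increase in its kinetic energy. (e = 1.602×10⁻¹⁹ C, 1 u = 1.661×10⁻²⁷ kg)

ΔKE ≈ 1.94×10⁻¹⁷ J

The magnetic force is always ⟂ v and does no work; only the electric force changes KE.
ΔKE = F_E · d = |q|E d = (1.602×10⁻¹⁹)(3920)(0.0309) ≈ 1.94×10⁻¹⁷ J.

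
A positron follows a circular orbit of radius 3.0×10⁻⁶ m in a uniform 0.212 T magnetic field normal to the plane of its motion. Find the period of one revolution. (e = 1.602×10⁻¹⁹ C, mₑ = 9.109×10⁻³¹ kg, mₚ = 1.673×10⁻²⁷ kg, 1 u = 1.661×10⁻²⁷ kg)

The cyclotron period depends only on m, q, B: T = 2πm/(|q|B).
T = 2π(9.109×10⁻³¹)/((1.602×10⁻¹⁹)(0.212)) ≈ 1.69×10⁻¹⁰ s.

T ≈ 1.69×10⁻¹⁰ s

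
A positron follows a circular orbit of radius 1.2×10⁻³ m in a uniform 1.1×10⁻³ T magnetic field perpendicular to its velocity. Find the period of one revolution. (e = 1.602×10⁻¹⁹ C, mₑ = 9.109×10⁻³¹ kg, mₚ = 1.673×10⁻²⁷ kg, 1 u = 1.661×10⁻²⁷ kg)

The cyclotron period depends only on m, q, B: T = 2πm/(|q|B).
T = 2π(9.109×10⁻³¹)/((1.602×10⁻¹⁹)(1.1×10⁻³)) ≈ 3.2×10⁻⁸ s.

T ≈ 3.2×10⁻⁸ s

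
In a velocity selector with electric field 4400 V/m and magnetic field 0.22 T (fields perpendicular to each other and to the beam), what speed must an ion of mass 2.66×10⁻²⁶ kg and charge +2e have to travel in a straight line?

v = 2.0×10⁴ m/s

Straight-line motion ⇒ electric and magnetic forces cancel, so E = vB.
v = E/B = 4400/0.22 = 2.0×10⁴ m/s.
The result is independent of the particle's charge and mass.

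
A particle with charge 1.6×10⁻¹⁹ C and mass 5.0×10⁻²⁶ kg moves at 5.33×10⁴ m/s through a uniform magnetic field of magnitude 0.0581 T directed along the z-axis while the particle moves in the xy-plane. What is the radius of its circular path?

r ≈ 0.287 m

The magnetic force provides the centripetal force: |q|vB = mv²/r.
r = mv/(|q|B) = (5.0×10⁻²⁶)(5.33×10⁴)/((1.6×10⁻¹⁹)(0.0581)) ≈ 0.287 m.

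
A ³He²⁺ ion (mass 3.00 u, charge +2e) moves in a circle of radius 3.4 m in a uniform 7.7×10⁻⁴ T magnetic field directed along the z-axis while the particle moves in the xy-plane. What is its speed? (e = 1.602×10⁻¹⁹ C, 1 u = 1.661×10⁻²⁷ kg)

v ≈ 1.7×10⁵ m/s

From |q|vB = mv²/r, v = |q|Br/m.
v = (3.204×10⁻¹⁹)(7.7×10⁻⁴)(3.4)/4.983×10⁻²⁷ ≈ 1.7×10⁵ m/s.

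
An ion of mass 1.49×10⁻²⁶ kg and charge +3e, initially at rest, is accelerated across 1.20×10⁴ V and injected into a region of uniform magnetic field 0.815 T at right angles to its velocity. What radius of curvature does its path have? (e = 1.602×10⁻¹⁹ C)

Acceleration: |q|V = ½mv² ⇒ v = √(2|q|V/m) = √(2·4.806×10⁻¹⁹·1.20×10⁴/1.49×10⁻²⁶) ≈ 8.798×10⁵ m/s.
In the field: r = mv/(|q|B) = (1.49×10⁻²⁶)(8.798×10⁵)/((4.806×10⁻¹⁹)(0.815)) ≈ 0.0335 m.

r ≈ 0.0335 m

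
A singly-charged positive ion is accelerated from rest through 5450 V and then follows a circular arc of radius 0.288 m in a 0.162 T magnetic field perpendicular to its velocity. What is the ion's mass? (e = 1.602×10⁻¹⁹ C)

Combine |q|V = ½mv² and r = mv/(|q|B): eliminate v to get m = qB²r²/(2V).
m = (1.602×10⁻¹⁹)(0.162)²(0.288)²/(2·5450) ≈ 3.20×10⁻²⁶ kg.

m ≈ 3.20×10⁻²⁶ kg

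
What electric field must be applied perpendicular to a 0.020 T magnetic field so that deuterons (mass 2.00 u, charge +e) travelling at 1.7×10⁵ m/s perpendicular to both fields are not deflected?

E = 3400 V/m

For straight-line motion qE = qvB, so E = vB.
E = 1.7×10⁵ × 0.020 = 3400 V/m.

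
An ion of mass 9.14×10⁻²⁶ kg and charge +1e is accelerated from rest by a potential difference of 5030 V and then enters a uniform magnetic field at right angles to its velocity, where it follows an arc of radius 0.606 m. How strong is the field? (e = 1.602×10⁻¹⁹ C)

B ≈ 0.125 T

v = √(2|q|V/m) = √(2·1.602×10⁻¹⁹·5030/9.14×10⁻²⁶) ≈ 1.328×10⁵ m/s.
B = mv/(|q|r) = (9.14×10⁻²⁶)(1.328×10⁵)/((1.602×10⁻¹⁹)(0.606)) ≈ 0.125 T.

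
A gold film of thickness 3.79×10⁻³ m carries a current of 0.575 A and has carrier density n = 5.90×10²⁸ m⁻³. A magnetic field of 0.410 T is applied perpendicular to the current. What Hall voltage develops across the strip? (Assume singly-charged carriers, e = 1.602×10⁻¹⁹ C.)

V_H = IB/(n e t).
V_H = (0.575)(0.410)/((5.90×10²⁸)(1.602×10⁻¹⁹)(3.79×10⁻³)) ≈ 6.58×10⁻⁹ V.

V_H ≈ 6.58×10⁻⁹ V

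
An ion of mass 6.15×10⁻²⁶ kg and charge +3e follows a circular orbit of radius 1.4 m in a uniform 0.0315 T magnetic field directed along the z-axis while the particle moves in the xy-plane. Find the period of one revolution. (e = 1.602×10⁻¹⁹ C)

T ≈ 2.55×10⁻⁵ s

The cyclotron period depends only on m, q, B: T = 2πm/(|q|B).
T = 2π(6.15×10⁻²⁶)/((4.806×10⁻¹⁹)(0.0315)) ≈ 2.55×10⁻⁵ s.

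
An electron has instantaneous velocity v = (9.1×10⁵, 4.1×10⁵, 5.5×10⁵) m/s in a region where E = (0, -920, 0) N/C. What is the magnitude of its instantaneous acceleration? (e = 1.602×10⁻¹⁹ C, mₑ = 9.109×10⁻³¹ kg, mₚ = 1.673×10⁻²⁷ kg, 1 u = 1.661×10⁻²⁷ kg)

|a| ≈ 1.62×10¹⁴ m/s²

Only an electric field acts, so F = qE = (−1.602×10⁻¹⁹ C)·(0, -920, 0) = (0, 1.47×10⁻¹⁶, 0) N.
|a| = |F|/m = 1.474×10⁻¹⁶/9.109×10⁻³¹ ≈ 1.62×10¹⁴ m/s².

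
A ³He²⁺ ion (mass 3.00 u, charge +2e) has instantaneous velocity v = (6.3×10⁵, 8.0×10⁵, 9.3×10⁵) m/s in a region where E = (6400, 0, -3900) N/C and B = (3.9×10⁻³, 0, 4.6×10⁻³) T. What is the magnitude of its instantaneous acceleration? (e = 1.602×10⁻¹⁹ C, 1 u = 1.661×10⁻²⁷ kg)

|a| ≈ 7.91×10¹¹ m/s²

v×B = (3680, 729, -3120) N/C.
E + v×B = (1.01×10⁴, 729, -7020) N/C.
F = q(E + v×B) = (3.204×10⁻¹⁹ C)·(1.01×10⁴, 729, -7020) = (3.23×10⁻¹⁵, 2.34×10⁻¹⁶, -2.25×10⁻¹⁵) N.
|a| = |F|/m = 3.943×10⁻¹⁵/4.983×10⁻²⁷ ≈ 7.91×10¹¹ m/s².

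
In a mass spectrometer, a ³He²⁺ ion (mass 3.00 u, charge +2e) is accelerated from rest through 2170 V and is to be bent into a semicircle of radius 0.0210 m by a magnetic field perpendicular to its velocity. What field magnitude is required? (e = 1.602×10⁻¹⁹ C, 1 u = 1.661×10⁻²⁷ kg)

B ≈ 0.391 T

v = √(2|q|V/m) = √(2·3.204×10⁻¹⁹·2170/4.983×10⁻²⁷) ≈ 5.283×10⁵ m/s.
B = mv/(|q|r) = (4.983×10⁻²⁷)(5.283×10⁵)/((3.204×10⁻¹⁹)(0.0210)) ≈ 0.391 T.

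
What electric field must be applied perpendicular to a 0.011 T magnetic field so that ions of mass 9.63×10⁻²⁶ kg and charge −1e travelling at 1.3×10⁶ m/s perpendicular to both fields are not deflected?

For straight-line motion qE = qvB, so E = vB.
E = 1.3×10⁶ × 0.011 = 1.4×10⁴ V/m.

E = 1.4×10⁴ V/m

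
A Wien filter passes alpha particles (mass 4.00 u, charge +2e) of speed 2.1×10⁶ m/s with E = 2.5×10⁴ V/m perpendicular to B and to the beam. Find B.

Balance of forces in the selector: qE = qvB ⇒ B = E/v.
B = 2.5×10⁴/2.1×10⁶ = 0.012 T.

B = 0.012 T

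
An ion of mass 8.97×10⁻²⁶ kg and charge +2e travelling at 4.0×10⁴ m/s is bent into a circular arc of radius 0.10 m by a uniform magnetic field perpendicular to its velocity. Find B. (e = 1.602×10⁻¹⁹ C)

B ≈ 0.11 T

From |q|vB = mv²/r, B = mv/(|q|r).
B = (8.97×10⁻²⁶)(4.0×10⁴)/((3.204×10⁻¹⁹)(0.10)) ≈ 0.11 T.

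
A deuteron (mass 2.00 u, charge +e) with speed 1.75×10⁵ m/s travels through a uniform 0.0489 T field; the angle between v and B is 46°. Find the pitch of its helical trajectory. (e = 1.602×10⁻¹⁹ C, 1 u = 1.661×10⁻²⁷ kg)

v∥ = v cosθ = 1.75×10⁵·cos46° ≈ 1.216×10⁵ m/s.
T = 2πm/(|q|B) = 2π(3.322×10⁻²⁷)/((1.602×10⁻¹⁹)(0.0489)) ≈ 2.664×10⁻⁶ s.
pitch = v∥ T = (1.216×10⁵)(2.664×10⁻⁶) ≈ 0.324 m.

p ≈ 0.324 m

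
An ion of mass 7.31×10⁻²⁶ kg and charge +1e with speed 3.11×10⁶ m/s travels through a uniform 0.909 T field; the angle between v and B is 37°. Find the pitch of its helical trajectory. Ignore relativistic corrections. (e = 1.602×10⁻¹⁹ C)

p ≈ 7.83 m

v∥ = v cosθ = 3.11×10⁶·cos37° ≈ 2.484×10⁶ m/s.
T = 2πm/(|q|B) = 2π(7.31×10⁻²⁶)/((1.602×10⁻¹⁹)(0.909)) ≈ 3.154×10⁻⁶ s.
pitch = v∥ T = (2.484×10⁶)(3.154×10⁻⁶) ≈ 7.83 m.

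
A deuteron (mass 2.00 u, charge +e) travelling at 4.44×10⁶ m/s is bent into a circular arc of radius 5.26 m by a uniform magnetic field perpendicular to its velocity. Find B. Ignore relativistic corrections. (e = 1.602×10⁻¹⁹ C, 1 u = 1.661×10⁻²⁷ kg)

From |q|vB = mv²/r, B = mv/(|q|r).
B = (3.322×10⁻²⁷)(4.44×10⁶)/((1.602×10⁻¹⁹)(5.26)) ≈ 0.0175 T.

B ≈ 0.0175 T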